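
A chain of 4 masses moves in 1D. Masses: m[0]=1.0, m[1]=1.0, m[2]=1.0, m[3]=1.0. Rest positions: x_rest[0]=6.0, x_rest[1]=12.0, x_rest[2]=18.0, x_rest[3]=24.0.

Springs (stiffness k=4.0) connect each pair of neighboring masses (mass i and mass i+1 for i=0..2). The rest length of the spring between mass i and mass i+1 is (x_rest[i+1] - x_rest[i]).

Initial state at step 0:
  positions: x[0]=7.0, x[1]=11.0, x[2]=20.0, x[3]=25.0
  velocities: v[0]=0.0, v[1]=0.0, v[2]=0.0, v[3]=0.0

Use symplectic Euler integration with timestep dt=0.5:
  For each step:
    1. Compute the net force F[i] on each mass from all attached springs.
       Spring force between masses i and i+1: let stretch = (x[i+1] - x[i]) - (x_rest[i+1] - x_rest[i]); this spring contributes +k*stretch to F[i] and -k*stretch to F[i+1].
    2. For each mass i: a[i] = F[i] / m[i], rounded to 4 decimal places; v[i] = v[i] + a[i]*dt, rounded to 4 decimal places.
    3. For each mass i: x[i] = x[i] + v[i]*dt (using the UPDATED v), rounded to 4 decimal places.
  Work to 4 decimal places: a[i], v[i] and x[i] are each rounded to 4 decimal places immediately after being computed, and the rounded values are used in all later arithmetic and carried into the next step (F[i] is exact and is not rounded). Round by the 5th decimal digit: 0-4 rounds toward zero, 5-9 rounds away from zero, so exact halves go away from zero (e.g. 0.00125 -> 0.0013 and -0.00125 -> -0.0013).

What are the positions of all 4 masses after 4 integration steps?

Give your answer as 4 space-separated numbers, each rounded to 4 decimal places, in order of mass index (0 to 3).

Answer: 7.0000 14.0000 17.0000 25.0000

Derivation:
Step 0: x=[7.0000 11.0000 20.0000 25.0000] v=[0.0000 0.0000 0.0000 0.0000]
Step 1: x=[5.0000 16.0000 16.0000 26.0000] v=[-4.0000 10.0000 -8.0000 2.0000]
Step 2: x=[8.0000 10.0000 22.0000 23.0000] v=[6.0000 -12.0000 12.0000 -6.0000]
Step 3: x=[7.0000 14.0000 17.0000 25.0000] v=[-2.0000 8.0000 -10.0000 4.0000]
Step 4: x=[7.0000 14.0000 17.0000 25.0000] v=[0.0000 0.0000 0.0000 0.0000]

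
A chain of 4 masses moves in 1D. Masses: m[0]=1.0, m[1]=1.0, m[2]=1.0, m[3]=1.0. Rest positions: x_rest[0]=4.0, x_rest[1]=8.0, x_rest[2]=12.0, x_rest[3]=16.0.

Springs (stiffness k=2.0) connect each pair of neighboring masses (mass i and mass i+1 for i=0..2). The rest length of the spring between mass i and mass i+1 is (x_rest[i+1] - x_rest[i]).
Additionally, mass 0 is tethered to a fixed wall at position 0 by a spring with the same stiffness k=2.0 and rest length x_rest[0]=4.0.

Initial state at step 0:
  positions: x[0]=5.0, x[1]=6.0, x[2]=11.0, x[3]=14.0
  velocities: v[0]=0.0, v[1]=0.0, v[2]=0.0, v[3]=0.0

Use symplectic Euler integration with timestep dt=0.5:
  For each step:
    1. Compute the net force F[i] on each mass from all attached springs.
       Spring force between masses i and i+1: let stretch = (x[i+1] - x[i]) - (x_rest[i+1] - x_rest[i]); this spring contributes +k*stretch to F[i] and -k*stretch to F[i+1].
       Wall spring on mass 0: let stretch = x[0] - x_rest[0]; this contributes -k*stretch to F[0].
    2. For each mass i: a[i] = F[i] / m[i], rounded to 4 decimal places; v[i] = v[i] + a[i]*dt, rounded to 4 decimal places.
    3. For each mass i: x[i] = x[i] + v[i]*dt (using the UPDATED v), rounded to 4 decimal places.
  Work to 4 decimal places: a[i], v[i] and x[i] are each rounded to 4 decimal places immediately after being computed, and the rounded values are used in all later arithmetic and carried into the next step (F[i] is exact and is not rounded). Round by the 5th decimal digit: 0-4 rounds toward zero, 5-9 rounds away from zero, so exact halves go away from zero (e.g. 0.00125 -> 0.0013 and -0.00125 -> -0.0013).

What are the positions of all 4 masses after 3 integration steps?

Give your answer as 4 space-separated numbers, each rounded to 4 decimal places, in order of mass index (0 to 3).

Answer: 3.2500 6.6250 11.8750 14.7500

Derivation:
Step 0: x=[5.0000 6.0000 11.0000 14.0000] v=[0.0000 0.0000 0.0000 0.0000]
Step 1: x=[3.0000 8.0000 10.0000 14.5000] v=[-4.0000 4.0000 -2.0000 1.0000]
Step 2: x=[2.0000 8.5000 10.2500 14.7500] v=[-2.0000 1.0000 0.5000 0.5000]
Step 3: x=[3.2500 6.6250 11.8750 14.7500] v=[2.5000 -3.7500 3.2500 0.0000]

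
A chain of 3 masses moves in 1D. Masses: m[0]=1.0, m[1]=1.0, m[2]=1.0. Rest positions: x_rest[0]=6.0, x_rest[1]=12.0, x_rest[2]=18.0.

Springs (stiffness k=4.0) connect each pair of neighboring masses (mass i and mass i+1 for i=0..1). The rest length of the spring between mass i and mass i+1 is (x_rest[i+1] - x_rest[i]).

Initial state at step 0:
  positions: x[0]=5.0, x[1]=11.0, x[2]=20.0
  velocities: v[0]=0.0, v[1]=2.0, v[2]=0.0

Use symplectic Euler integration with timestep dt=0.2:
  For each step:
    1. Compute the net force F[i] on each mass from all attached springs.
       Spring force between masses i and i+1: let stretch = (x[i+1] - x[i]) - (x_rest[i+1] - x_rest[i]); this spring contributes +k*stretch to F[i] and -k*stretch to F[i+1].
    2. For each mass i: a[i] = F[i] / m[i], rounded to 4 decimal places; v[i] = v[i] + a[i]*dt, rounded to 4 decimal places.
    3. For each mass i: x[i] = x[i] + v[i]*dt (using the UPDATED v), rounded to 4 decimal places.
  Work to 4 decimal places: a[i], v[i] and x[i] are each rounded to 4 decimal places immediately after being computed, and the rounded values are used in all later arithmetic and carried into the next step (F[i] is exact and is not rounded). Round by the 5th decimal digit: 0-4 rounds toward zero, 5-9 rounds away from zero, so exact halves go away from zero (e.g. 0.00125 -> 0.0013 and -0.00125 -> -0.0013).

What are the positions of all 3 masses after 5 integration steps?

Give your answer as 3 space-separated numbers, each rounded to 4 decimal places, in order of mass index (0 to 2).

Step 0: x=[5.0000 11.0000 20.0000] v=[0.0000 2.0000 0.0000]
Step 1: x=[5.0000 11.8800 19.5200] v=[0.0000 4.4000 -2.4000]
Step 2: x=[5.1408 12.8816 18.7776] v=[0.7040 5.0080 -3.7120]
Step 3: x=[5.5601 13.5880 18.0518] v=[2.0966 3.5322 -3.6288]
Step 4: x=[6.3039 13.7242 17.5718] v=[3.7189 0.6809 -2.3998]
Step 5: x=[7.2749 13.2887 17.4362] v=[4.8551 -2.1773 -0.6779]

Answer: 7.2749 13.2887 17.4362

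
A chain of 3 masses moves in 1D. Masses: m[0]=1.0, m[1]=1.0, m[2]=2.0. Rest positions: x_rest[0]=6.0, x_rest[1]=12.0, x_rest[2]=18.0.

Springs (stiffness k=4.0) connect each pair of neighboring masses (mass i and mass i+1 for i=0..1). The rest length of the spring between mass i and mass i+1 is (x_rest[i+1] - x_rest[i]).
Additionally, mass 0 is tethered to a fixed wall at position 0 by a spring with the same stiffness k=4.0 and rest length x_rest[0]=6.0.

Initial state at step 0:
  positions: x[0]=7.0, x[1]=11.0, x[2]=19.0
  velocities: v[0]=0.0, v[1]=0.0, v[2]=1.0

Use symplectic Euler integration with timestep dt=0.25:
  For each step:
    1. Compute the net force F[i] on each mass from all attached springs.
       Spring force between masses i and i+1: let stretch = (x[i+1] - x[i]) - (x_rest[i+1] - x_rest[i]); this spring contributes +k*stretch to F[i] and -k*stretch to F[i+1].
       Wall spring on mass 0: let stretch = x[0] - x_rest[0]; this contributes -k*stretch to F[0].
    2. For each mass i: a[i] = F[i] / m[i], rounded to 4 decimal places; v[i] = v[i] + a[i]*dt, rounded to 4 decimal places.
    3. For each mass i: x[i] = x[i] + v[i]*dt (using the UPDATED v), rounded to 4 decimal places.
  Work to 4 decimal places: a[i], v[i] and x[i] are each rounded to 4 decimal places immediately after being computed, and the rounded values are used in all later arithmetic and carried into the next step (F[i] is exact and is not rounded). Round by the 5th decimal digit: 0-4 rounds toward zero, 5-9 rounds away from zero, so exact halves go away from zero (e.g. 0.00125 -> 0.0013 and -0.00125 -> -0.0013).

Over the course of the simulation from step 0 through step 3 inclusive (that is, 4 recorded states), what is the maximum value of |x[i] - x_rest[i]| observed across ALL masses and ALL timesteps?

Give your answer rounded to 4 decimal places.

Step 0: x=[7.0000 11.0000 19.0000] v=[0.0000 0.0000 1.0000]
Step 1: x=[6.2500 12.0000 19.0000] v=[-3.0000 4.0000 0.0000]
Step 2: x=[5.3750 13.3125 18.8750] v=[-3.5000 5.2500 -0.5000]
Step 3: x=[5.1406 14.0313 18.8047] v=[-0.9375 2.8750 -0.2813]
Max displacement = 2.0313

Answer: 2.0313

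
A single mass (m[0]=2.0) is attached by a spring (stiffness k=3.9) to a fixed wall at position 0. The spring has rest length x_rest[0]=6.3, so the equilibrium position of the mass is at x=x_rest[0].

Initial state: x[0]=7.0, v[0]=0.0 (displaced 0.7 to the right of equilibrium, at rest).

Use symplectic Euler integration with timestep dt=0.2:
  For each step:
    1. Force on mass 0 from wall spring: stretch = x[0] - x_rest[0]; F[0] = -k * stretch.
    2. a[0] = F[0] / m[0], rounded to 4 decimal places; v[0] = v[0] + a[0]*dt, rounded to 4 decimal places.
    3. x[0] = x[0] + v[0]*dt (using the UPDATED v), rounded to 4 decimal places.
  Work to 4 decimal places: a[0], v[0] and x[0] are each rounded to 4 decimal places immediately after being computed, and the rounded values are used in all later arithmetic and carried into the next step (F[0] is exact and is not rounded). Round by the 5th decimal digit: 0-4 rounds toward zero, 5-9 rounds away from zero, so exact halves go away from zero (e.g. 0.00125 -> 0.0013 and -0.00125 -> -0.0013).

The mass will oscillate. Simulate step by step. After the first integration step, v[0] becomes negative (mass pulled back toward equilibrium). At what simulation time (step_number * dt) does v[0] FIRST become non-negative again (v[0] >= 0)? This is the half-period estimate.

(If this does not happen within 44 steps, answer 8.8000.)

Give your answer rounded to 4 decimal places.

Step 0: x=[7.0000] v=[0.0000]
Step 1: x=[6.9454] v=[-0.2730]
Step 2: x=[6.8405] v=[-0.5247]
Step 3: x=[6.6934] v=[-0.7355]
Step 4: x=[6.5156] v=[-0.8889]
Step 5: x=[6.3210] v=[-0.9730]
Step 6: x=[6.1248] v=[-0.9812]
Step 7: x=[5.9422] v=[-0.9129]
Step 8: x=[5.7875] v=[-0.7734]
Step 9: x=[5.6728] v=[-0.5735]
Step 10: x=[5.6070] v=[-0.3289]
Step 11: x=[5.5953] v=[-0.0586]
Step 12: x=[5.6385] v=[0.2162]
First v>=0 after going negative at step 12, time=2.4000

Answer: 2.4000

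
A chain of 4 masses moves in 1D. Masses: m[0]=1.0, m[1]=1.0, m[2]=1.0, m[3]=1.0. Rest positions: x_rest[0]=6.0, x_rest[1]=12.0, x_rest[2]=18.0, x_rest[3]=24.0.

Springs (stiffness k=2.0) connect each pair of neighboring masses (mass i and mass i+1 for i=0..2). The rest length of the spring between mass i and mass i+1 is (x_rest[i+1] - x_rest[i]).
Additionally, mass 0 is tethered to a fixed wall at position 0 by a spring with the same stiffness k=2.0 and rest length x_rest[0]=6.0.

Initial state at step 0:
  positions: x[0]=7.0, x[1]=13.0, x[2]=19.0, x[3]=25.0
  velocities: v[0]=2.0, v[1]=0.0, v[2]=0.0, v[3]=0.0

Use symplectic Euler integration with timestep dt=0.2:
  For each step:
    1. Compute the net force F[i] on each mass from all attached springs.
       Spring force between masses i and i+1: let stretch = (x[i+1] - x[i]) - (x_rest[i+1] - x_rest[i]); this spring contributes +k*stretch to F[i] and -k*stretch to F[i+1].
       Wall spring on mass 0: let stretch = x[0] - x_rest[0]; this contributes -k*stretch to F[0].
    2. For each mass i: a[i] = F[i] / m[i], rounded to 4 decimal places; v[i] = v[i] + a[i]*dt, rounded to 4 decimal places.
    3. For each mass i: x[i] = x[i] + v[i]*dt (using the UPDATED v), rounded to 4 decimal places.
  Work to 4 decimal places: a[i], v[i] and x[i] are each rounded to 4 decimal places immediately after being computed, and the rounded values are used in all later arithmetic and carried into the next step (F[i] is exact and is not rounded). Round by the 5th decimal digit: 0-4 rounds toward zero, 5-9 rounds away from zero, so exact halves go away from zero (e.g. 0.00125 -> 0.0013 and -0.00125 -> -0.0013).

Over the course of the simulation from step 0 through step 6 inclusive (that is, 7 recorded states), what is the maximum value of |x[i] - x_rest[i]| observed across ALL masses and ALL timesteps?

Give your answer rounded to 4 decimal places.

Answer: 1.5382

Derivation:
Step 0: x=[7.0000 13.0000 19.0000 25.0000] v=[2.0000 0.0000 0.0000 0.0000]
Step 1: x=[7.3200 13.0000 19.0000 25.0000] v=[1.6000 0.0000 0.0000 0.0000]
Step 2: x=[7.5088 13.0256 19.0000 25.0000] v=[0.9440 0.1280 0.0000 0.0000]
Step 3: x=[7.5382 13.0878 19.0020 25.0000] v=[0.1472 0.3110 0.0102 0.0000]
Step 4: x=[7.4086 13.1792 19.0107 25.0002] v=[-0.6482 0.4568 0.0437 0.0008]
Step 5: x=[7.1479 13.2754 19.0321 25.0012] v=[-1.3034 0.4812 0.1069 0.0050]
Step 6: x=[6.8056 13.3420 19.0705 25.0047] v=[-1.7116 0.3329 0.1919 0.0174]
Max displacement = 1.5382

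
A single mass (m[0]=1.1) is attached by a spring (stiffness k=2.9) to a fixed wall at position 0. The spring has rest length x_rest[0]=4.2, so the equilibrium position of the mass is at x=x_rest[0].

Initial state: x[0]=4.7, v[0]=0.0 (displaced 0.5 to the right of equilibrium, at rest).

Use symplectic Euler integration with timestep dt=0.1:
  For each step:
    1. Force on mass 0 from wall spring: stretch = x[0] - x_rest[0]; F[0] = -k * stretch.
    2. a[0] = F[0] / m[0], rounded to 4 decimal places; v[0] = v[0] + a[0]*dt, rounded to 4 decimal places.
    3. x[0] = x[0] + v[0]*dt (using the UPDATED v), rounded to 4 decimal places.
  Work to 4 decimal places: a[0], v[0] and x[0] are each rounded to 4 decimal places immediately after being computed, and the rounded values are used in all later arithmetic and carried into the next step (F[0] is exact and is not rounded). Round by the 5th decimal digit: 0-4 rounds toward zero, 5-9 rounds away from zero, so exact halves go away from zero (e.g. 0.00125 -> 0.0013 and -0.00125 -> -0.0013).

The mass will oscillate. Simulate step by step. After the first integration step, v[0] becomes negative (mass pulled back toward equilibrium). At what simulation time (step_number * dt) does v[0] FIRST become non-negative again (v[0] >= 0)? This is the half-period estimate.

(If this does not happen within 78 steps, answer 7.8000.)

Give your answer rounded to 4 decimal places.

Step 0: x=[4.7000] v=[0.0000]
Step 1: x=[4.6868] v=[-0.1318]
Step 2: x=[4.6608] v=[-0.2601]
Step 3: x=[4.6226] v=[-0.3816]
Step 4: x=[4.5733] v=[-0.4930]
Step 5: x=[4.5142] v=[-0.5914]
Step 6: x=[4.4468] v=[-0.6742]
Step 7: x=[4.3729] v=[-0.7393]
Step 8: x=[4.2944] v=[-0.7849]
Step 9: x=[4.2134] v=[-0.8098]
Step 10: x=[4.1321] v=[-0.8133]
Step 11: x=[4.0526] v=[-0.7954]
Step 12: x=[3.9770] v=[-0.7565]
Step 13: x=[3.9072] v=[-0.6977]
Step 14: x=[3.8452] v=[-0.6205]
Step 15: x=[3.7925] v=[-0.5270]
Step 16: x=[3.7505] v=[-0.4196]
Step 17: x=[3.7204] v=[-0.3011]
Step 18: x=[3.7029] v=[-0.1747]
Step 19: x=[3.6985] v=[-0.0437]
Step 20: x=[3.7074] v=[0.0885]
First v>=0 after going negative at step 20, time=2.0000

Answer: 2.0000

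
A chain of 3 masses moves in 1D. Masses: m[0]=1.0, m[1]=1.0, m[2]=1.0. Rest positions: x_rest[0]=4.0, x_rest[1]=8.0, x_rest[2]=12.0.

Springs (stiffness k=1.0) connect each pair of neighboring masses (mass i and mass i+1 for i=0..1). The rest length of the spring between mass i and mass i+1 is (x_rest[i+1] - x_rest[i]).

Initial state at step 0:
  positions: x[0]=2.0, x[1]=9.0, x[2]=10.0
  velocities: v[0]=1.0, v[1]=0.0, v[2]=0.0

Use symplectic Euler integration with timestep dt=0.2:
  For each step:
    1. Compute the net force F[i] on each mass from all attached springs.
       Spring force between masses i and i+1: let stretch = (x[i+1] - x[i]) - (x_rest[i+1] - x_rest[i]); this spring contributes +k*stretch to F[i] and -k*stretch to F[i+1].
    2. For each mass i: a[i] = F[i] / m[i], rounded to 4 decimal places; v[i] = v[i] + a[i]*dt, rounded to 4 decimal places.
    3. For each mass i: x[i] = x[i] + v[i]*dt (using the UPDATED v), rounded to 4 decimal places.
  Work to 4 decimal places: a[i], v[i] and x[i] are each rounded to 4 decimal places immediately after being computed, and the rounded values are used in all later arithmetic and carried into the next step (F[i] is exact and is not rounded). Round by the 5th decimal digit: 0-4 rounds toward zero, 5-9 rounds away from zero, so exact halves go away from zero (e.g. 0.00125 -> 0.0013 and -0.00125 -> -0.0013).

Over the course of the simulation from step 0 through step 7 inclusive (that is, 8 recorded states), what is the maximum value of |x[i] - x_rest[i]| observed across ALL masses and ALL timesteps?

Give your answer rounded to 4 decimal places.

Answer: 2.4116

Derivation:
Step 0: x=[2.0000 9.0000 10.0000] v=[1.0000 0.0000 0.0000]
Step 1: x=[2.3200 8.7600 10.1200] v=[1.6000 -1.2000 0.6000]
Step 2: x=[2.7376 8.3168 10.3456] v=[2.0880 -2.2160 1.1280]
Step 3: x=[3.2184 7.7316 10.6500] v=[2.4038 -2.9261 1.5222]
Step 4: x=[3.7197 7.0826 10.9977] v=[2.5064 -3.2451 1.7385]
Step 5: x=[4.1955 6.4557 11.3488] v=[2.3790 -3.1347 1.7555]
Step 6: x=[4.6017 5.9341 11.6642] v=[2.0310 -2.6081 1.5769]
Step 7: x=[4.9012 5.5884 11.9104] v=[1.4975 -1.7286 1.2309]
Max displacement = 2.4116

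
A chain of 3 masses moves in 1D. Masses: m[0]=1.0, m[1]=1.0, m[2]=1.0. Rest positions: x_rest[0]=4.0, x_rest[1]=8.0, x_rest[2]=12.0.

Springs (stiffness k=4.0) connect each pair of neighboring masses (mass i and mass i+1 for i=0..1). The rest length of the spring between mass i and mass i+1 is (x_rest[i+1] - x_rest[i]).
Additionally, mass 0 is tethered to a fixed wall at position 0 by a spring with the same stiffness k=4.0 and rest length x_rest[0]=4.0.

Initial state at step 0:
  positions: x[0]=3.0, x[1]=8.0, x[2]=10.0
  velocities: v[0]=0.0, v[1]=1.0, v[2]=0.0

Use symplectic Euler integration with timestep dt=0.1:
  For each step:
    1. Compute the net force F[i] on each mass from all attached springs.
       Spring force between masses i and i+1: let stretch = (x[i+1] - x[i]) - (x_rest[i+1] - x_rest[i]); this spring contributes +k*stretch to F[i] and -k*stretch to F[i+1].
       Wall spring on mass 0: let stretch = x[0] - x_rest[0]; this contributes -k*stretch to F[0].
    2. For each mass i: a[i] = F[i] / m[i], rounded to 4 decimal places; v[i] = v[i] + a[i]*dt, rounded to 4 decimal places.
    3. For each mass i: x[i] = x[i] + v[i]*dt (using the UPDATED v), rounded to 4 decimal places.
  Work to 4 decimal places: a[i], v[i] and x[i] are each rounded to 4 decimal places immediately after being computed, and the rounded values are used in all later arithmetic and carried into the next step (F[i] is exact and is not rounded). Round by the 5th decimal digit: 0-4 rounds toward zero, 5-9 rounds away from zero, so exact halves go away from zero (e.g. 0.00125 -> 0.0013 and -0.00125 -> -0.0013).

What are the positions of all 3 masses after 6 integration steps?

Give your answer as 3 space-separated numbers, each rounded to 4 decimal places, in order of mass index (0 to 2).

Answer: 4.1234 6.8090 11.3105

Derivation:
Step 0: x=[3.0000 8.0000 10.0000] v=[0.0000 1.0000 0.0000]
Step 1: x=[3.0800 7.9800 10.0800] v=[0.8000 -0.2000 0.8000]
Step 2: x=[3.2328 7.8480 10.2360] v=[1.5280 -1.3200 1.5600]
Step 3: x=[3.4409 7.6269 10.4565] v=[2.0810 -2.2109 2.2048]
Step 4: x=[3.6788 7.3516 10.7238] v=[2.3790 -2.7535 2.6730]
Step 5: x=[3.9165 7.0642 11.0162] v=[2.3766 -2.8737 2.9241]
Step 6: x=[4.1234 6.8090 11.3105] v=[2.0691 -2.5520 2.9433]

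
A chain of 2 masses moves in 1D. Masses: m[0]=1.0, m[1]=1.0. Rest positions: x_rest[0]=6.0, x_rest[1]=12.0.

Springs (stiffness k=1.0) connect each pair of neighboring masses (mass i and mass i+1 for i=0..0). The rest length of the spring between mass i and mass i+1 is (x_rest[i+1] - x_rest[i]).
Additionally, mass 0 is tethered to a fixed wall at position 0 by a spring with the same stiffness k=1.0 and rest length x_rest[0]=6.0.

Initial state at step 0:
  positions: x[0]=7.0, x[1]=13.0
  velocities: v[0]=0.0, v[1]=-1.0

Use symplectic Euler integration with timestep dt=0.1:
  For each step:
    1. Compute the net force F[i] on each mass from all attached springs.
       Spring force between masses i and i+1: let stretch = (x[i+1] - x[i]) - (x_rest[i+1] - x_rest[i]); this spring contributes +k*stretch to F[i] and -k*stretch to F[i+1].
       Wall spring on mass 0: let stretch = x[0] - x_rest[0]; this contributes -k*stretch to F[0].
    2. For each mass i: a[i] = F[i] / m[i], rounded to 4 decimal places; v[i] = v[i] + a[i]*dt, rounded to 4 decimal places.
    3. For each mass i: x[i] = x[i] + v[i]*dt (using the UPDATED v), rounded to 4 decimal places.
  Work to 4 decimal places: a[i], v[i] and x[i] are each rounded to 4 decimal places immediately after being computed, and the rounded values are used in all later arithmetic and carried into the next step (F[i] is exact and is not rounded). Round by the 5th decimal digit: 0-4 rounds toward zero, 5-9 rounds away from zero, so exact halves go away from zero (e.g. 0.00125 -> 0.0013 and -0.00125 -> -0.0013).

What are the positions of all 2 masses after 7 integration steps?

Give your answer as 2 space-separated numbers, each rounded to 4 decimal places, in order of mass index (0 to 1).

Step 0: x=[7.0000 13.0000] v=[0.0000 -1.0000]
Step 1: x=[6.9900 12.9000] v=[-0.1000 -1.0000]
Step 2: x=[6.9692 12.8009] v=[-0.2080 -0.9910]
Step 3: x=[6.9370 12.7035] v=[-0.3218 -0.9742]
Step 4: x=[6.8931 12.6084] v=[-0.4389 -0.9509]
Step 5: x=[6.8374 12.5162] v=[-0.5567 -0.9224]
Step 6: x=[6.7701 12.4272] v=[-0.6726 -0.8903]
Step 7: x=[6.6917 12.3416] v=[-0.7839 -0.8560]

Answer: 6.6917 12.3416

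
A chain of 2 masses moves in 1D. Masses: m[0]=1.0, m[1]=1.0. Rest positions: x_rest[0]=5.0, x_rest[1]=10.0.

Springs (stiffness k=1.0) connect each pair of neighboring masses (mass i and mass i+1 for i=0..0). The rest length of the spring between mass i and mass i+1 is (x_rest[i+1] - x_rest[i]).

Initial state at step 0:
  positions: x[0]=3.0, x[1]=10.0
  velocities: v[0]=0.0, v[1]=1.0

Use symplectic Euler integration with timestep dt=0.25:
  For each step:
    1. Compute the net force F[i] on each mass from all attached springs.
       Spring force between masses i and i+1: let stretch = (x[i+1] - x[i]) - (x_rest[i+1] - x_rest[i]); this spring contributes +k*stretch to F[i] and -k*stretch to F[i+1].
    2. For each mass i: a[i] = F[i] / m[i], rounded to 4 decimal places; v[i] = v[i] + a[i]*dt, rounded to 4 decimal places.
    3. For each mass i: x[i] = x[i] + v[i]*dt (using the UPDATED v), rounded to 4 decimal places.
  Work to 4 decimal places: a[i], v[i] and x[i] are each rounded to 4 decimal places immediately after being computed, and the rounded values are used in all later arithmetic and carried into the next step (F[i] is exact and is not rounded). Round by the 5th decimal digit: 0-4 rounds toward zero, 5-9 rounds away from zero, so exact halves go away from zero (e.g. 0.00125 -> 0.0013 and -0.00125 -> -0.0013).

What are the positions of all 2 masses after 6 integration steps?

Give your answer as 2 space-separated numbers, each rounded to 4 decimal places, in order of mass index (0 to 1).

Answer: 5.1307 9.3694

Derivation:
Step 0: x=[3.0000 10.0000] v=[0.0000 1.0000]
Step 1: x=[3.1250 10.1250] v=[0.5000 0.5000]
Step 2: x=[3.3750 10.1250] v=[1.0000 0.0000]
Step 3: x=[3.7344 10.0156] v=[1.4375 -0.4375]
Step 4: x=[4.1739 9.8262] v=[1.7578 -0.7578]
Step 5: x=[4.6541 9.5960] v=[1.9209 -0.9209]
Step 6: x=[5.1307 9.3694] v=[1.9064 -0.9064]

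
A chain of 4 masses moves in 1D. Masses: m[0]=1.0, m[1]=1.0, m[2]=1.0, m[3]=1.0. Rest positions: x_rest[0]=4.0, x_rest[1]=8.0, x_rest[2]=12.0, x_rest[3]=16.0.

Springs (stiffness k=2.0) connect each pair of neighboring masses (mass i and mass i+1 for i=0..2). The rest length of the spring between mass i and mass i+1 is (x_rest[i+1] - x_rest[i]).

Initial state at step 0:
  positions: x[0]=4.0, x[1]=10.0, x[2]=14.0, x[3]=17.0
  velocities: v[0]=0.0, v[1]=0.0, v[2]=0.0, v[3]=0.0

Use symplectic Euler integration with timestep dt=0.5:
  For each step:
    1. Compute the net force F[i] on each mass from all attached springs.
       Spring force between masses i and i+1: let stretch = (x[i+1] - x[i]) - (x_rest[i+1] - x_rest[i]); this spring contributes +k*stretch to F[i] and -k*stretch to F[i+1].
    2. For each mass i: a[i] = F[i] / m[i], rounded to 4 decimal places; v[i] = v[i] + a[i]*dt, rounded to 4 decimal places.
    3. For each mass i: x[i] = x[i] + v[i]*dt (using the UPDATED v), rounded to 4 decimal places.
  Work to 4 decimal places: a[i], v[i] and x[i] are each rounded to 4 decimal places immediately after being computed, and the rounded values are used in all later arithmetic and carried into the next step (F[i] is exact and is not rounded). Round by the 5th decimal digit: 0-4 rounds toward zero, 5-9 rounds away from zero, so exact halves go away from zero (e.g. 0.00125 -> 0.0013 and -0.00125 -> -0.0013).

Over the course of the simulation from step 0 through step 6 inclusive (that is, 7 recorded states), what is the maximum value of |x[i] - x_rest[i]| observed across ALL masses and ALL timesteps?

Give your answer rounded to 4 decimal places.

Answer: 2.1875

Derivation:
Step 0: x=[4.0000 10.0000 14.0000 17.0000] v=[0.0000 0.0000 0.0000 0.0000]
Step 1: x=[5.0000 9.0000 13.5000 17.5000] v=[2.0000 -2.0000 -1.0000 1.0000]
Step 2: x=[6.0000 8.2500 12.7500 18.0000] v=[2.0000 -1.5000 -1.5000 1.0000]
Step 3: x=[6.1250 8.6250 12.3750 17.8750] v=[0.2500 0.7500 -0.7500 -0.2500]
Step 4: x=[5.5000 9.6250 12.8750 17.0000] v=[-1.2500 2.0000 1.0000 -1.7500]
Step 5: x=[4.9375 10.1875 13.8125 16.0625] v=[-1.1250 1.1250 1.8750 -1.8750]
Step 6: x=[5.0000 9.9375 14.0625 16.0000] v=[0.1250 -0.5000 0.5000 -0.1250]
Max displacement = 2.1875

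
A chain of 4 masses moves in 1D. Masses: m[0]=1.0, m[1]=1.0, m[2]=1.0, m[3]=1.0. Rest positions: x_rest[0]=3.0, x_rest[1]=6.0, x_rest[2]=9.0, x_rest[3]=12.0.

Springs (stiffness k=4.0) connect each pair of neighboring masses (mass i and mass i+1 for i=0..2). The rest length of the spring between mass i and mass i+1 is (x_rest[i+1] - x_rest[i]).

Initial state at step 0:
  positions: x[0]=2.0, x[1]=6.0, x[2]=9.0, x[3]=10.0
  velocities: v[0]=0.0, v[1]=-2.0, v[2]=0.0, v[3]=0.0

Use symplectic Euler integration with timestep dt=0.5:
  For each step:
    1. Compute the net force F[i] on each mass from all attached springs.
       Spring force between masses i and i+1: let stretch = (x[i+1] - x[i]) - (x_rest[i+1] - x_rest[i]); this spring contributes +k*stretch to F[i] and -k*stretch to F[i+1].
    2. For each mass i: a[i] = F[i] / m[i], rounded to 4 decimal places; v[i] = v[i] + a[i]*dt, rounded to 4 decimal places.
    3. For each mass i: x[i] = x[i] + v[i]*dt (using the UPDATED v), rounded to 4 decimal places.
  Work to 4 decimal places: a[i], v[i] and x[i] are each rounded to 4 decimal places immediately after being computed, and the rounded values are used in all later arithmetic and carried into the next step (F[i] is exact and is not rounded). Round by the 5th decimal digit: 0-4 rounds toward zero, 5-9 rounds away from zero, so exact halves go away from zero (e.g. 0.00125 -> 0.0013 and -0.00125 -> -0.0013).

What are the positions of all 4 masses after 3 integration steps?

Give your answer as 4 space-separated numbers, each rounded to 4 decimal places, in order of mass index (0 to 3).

Answer: 0.0000 5.0000 9.0000 10.0000

Derivation:
Step 0: x=[2.0000 6.0000 9.0000 10.0000] v=[0.0000 -2.0000 0.0000 0.0000]
Step 1: x=[3.0000 4.0000 7.0000 12.0000] v=[2.0000 -4.0000 -4.0000 4.0000]
Step 2: x=[2.0000 4.0000 7.0000 12.0000] v=[-2.0000 0.0000 0.0000 0.0000]
Step 3: x=[0.0000 5.0000 9.0000 10.0000] v=[-4.0000 2.0000 4.0000 -4.0000]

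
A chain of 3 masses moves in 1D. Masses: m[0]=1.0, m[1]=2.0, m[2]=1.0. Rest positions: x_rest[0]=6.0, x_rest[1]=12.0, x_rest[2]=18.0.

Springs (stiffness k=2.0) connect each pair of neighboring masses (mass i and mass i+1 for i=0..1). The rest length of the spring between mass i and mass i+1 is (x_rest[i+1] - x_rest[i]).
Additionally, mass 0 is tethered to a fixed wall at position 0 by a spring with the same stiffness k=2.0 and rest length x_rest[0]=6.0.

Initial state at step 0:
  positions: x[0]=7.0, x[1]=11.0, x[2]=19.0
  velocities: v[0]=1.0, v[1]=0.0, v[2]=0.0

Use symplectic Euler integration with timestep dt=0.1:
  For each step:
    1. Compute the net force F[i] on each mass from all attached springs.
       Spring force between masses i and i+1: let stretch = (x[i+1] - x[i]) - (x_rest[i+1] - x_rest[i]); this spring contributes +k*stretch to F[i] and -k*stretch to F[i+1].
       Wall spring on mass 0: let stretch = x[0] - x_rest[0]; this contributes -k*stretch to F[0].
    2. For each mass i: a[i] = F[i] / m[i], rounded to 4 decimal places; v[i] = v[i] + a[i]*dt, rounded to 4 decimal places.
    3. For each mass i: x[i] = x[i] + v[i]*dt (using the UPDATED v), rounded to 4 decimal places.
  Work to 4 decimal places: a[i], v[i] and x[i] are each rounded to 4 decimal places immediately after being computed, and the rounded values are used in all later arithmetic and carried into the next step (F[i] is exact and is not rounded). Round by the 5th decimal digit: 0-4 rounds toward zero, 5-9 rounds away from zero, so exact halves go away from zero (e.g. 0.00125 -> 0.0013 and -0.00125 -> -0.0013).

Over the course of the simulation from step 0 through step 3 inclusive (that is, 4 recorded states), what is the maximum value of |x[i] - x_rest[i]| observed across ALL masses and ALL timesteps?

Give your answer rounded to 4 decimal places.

Answer: 1.0400

Derivation:
Step 0: x=[7.0000 11.0000 19.0000] v=[1.0000 0.0000 0.0000]
Step 1: x=[7.0400 11.0400 18.9600] v=[0.4000 0.4000 -0.4000]
Step 2: x=[7.0192 11.1192 18.8816] v=[-0.2080 0.7920 -0.7840]
Step 3: x=[6.9400 11.2350 18.7680] v=[-0.7918 1.1582 -1.1365]
Max displacement = 1.0400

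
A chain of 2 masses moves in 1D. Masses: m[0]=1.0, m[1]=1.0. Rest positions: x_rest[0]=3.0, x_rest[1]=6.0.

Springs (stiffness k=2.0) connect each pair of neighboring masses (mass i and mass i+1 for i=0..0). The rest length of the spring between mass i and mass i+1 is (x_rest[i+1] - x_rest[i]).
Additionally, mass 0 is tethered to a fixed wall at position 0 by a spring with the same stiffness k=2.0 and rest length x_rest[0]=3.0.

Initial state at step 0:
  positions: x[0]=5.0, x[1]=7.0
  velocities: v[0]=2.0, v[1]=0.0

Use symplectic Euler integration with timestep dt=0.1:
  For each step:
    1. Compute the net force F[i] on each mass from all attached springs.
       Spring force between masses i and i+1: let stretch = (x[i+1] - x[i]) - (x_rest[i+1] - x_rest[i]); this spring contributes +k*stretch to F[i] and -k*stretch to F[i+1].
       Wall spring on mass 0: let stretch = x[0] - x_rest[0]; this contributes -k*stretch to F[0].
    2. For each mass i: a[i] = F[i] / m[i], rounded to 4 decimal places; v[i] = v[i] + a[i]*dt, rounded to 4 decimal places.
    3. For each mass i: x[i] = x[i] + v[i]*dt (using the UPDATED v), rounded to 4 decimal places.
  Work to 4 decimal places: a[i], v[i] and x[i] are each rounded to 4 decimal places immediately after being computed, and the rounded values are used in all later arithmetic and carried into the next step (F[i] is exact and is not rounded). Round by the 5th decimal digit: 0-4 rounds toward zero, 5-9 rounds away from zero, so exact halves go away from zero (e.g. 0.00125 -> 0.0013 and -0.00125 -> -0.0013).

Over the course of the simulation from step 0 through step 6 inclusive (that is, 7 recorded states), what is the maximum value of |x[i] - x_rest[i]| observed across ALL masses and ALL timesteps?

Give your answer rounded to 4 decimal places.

Answer: 2.2223

Derivation:
Step 0: x=[5.0000 7.0000] v=[2.0000 0.0000]
Step 1: x=[5.1400 7.0200] v=[1.4000 0.2000]
Step 2: x=[5.2148 7.0624] v=[0.7480 0.4240]
Step 3: x=[5.2223 7.1279] v=[0.0746 0.6545]
Step 4: x=[5.1634 7.2152] v=[-0.5887 0.8734]
Step 5: x=[5.0423 7.3215] v=[-1.2110 1.0630]
Step 6: x=[4.8659 7.4422] v=[-1.7636 1.2072]
Max displacement = 2.2223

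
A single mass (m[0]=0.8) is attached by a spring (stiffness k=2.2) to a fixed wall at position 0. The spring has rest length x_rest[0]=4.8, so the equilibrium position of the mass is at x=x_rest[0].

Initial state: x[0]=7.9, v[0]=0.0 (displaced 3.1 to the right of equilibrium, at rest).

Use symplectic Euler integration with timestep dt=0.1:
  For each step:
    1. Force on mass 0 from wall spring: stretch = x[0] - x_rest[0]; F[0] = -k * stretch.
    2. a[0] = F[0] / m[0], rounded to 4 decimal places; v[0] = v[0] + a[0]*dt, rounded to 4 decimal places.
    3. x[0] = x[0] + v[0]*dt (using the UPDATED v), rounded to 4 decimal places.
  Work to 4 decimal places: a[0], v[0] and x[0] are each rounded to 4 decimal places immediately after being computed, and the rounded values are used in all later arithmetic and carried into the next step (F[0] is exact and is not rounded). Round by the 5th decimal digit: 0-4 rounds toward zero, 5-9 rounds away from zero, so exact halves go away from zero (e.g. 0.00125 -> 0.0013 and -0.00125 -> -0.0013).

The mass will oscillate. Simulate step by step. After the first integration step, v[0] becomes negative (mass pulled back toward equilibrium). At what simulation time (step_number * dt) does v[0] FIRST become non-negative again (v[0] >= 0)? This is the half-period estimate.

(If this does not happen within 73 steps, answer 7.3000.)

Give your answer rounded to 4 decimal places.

Answer: 1.9000

Derivation:
Step 0: x=[7.9000] v=[0.0000]
Step 1: x=[7.8148] v=[-0.8525]
Step 2: x=[7.6466] v=[-1.6816]
Step 3: x=[7.4002] v=[-2.4644]
Step 4: x=[7.0823] v=[-3.1795]
Step 5: x=[6.7016] v=[-3.8071]
Step 6: x=[6.2686] v=[-4.3300]
Step 7: x=[5.7952] v=[-4.7339]
Step 8: x=[5.2944] v=[-5.0076]
Step 9: x=[4.7800] v=[-5.1436]
Step 10: x=[4.2662] v=[-5.1381]
Step 11: x=[3.7671] v=[-4.9913]
Step 12: x=[3.2964] v=[-4.7073]
Step 13: x=[2.8670] v=[-4.2938]
Step 14: x=[2.4908] v=[-3.7622]
Step 15: x=[2.1781] v=[-3.1272]
Step 16: x=[1.9375] v=[-2.4062]
Step 17: x=[1.7756] v=[-1.6190]
Step 18: x=[1.6969] v=[-0.7873]
Step 19: x=[1.7035] v=[0.0661]
First v>=0 after going negative at step 19, time=1.9000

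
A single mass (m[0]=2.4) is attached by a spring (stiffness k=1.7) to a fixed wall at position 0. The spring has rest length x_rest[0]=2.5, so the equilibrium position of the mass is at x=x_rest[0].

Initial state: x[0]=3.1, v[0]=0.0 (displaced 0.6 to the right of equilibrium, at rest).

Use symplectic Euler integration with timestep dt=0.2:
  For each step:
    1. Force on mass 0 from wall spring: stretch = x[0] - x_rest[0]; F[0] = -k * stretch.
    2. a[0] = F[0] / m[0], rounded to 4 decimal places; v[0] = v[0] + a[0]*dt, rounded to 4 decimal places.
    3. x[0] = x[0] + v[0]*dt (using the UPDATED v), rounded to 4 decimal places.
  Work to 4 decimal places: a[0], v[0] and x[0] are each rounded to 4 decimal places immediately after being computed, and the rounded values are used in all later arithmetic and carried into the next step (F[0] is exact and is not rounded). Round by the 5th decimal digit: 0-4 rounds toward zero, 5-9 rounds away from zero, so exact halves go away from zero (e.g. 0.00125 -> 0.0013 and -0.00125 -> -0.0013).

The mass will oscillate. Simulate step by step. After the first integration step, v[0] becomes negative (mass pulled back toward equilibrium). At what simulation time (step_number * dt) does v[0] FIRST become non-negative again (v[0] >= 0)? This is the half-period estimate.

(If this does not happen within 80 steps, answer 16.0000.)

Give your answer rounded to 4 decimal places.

Step 0: x=[3.1000] v=[0.0000]
Step 1: x=[3.0830] v=[-0.0850]
Step 2: x=[3.0495] v=[-0.1676]
Step 3: x=[3.0004] v=[-0.2454]
Step 4: x=[2.9371] v=[-0.3163]
Step 5: x=[2.8615] v=[-0.3782]
Step 6: x=[2.7756] v=[-0.4294]
Step 7: x=[2.6819] v=[-0.4684]
Step 8: x=[2.5831] v=[-0.4942]
Step 9: x=[2.4819] v=[-0.5060]
Step 10: x=[2.3812] v=[-0.5034]
Step 11: x=[2.2839] v=[-0.4866]
Step 12: x=[2.1927] v=[-0.4560]
Step 13: x=[2.1102] v=[-0.4125]
Step 14: x=[2.0387] v=[-0.3573]
Step 15: x=[1.9803] v=[-0.2919]
Step 16: x=[1.9366] v=[-0.2183]
Step 17: x=[1.9089] v=[-0.1385]
Step 18: x=[1.8979] v=[-0.0548]
Step 19: x=[1.9040] v=[0.0305]
First v>=0 after going negative at step 19, time=3.8000

Answer: 3.8000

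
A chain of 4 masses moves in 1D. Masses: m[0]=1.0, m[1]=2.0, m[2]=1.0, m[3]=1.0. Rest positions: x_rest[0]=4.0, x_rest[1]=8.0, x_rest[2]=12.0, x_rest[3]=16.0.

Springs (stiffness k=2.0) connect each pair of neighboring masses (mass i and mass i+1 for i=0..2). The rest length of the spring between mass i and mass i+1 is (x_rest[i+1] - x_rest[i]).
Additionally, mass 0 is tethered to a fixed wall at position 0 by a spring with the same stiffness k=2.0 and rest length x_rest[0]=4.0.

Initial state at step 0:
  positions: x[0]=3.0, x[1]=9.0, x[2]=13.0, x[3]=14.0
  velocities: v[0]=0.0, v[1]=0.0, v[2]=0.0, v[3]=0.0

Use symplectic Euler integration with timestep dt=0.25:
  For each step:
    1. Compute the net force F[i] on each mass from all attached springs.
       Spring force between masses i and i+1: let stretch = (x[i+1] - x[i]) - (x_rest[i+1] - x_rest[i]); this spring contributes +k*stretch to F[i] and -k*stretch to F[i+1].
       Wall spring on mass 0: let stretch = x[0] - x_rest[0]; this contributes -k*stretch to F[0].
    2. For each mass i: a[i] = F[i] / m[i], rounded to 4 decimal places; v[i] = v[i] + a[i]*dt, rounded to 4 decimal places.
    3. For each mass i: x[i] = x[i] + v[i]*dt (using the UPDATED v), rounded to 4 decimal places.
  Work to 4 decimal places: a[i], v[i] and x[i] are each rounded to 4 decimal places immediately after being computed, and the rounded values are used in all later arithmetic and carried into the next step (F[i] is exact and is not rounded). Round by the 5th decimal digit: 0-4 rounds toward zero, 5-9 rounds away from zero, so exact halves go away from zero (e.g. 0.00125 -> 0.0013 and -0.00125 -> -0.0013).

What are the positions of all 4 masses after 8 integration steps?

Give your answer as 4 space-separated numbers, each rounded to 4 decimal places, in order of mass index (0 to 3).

Answer: 3.8567 7.1396 12.3439 16.9271

Derivation:
Step 0: x=[3.0000 9.0000 13.0000 14.0000] v=[0.0000 0.0000 0.0000 0.0000]
Step 1: x=[3.3750 8.8750 12.6250 14.3750] v=[1.5000 -0.5000 -1.5000 1.5000]
Step 2: x=[4.0156 8.6406 12.0000 15.0313] v=[2.5625 -0.9375 -2.5000 2.6250]
Step 3: x=[4.7324 8.3271 11.3340 15.8087] v=[2.8672 -1.2539 -2.6641 3.1094]
Step 4: x=[5.3070 7.9769 10.8515 16.5267] v=[2.2984 -1.4009 -1.9302 2.8721]
Step 5: x=[5.5520 7.6395 10.7190 17.0353] v=[0.9799 -1.3497 -0.5299 2.0345]
Step 6: x=[5.3639 7.3641 10.9911 17.2544] v=[-0.7524 -1.1017 1.0885 0.8764]
Step 7: x=[4.7553 7.1904 11.5928 17.1906] v=[-2.4343 -0.6950 2.4067 -0.2553]
Step 8: x=[3.8567 7.1396 12.3439 16.9271] v=[-3.5944 -0.2032 3.0044 -1.0542]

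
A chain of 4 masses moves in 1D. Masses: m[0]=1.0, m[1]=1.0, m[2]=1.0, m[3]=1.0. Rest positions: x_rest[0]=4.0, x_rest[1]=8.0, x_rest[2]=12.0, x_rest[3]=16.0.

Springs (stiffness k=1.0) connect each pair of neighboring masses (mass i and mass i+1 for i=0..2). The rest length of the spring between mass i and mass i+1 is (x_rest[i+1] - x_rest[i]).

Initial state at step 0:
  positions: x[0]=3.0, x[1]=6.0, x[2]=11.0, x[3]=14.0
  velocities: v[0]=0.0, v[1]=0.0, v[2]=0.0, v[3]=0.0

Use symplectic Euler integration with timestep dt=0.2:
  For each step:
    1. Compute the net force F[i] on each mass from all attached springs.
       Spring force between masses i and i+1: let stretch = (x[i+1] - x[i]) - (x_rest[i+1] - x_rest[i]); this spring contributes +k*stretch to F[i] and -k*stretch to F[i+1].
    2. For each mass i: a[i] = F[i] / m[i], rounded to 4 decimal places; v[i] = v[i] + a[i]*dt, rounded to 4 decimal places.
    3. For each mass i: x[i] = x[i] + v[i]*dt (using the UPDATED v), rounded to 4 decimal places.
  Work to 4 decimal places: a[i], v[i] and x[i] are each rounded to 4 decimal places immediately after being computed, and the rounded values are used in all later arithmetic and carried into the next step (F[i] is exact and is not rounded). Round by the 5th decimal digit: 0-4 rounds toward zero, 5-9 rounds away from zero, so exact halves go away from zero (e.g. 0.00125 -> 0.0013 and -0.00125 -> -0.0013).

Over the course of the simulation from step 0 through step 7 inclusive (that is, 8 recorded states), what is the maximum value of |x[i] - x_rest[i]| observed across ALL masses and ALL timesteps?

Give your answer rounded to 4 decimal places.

Answer: 2.1186

Derivation:
Step 0: x=[3.0000 6.0000 11.0000 14.0000] v=[0.0000 0.0000 0.0000 0.0000]
Step 1: x=[2.9600 6.0800 10.9200 14.0400] v=[-0.2000 0.4000 -0.4000 0.2000]
Step 2: x=[2.8848 6.2288 10.7712 14.1152] v=[-0.3760 0.7440 -0.7440 0.3760]
Step 3: x=[2.7834 6.4255 10.5745 14.2166] v=[-0.5072 0.9837 -0.9837 0.5072]
Step 4: x=[2.6676 6.6425 10.3575 14.3324] v=[-0.5788 1.0851 -1.0851 0.5788]
Step 5: x=[2.5508 6.8491 10.1509 14.4492] v=[-0.5838 1.0331 -1.0331 0.5838]
Step 6: x=[2.4460 7.0159 9.9841 14.5540] v=[-0.5241 0.8338 -0.8338 0.5241]
Step 7: x=[2.3640 7.1186 9.8814 14.6360] v=[-0.4101 0.5135 -0.5135 0.4101]
Max displacement = 2.1186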